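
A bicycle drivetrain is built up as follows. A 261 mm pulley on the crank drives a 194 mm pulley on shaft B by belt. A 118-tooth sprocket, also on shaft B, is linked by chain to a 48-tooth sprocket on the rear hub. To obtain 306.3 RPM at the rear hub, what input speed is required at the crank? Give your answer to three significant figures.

92.6 RPM

Overall ratio R = 0.7433 × 0.40678 = 0.30236.
Required input speed = output speed × R = 306.3 × 0.30236 = 92.612 RPM.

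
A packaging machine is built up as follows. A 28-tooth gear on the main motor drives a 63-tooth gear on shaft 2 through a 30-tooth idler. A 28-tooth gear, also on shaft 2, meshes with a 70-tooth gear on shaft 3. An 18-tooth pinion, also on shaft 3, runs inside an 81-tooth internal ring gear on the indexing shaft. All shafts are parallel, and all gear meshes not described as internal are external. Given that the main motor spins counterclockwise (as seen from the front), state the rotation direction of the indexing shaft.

clockwise

the main motor → shaft 2: driver → idler → driven is 2 external meshes, 2 reversals → CCW.
shaft 2 → shaft 3: external mesh, 1 reversal → CW.
shaft 3 → the indexing shaft: internal mesh, same direction → CW.
3 reversals in total — an odd number — so the indexing shaft turns opposite to the main motor.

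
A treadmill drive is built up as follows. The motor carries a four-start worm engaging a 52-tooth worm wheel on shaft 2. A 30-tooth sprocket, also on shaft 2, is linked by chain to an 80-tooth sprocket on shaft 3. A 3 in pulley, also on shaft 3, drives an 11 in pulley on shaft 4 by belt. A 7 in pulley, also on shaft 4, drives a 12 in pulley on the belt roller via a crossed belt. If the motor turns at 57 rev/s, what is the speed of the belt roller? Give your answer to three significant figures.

worm 52/4 = 13 → 57/13 = 4.3846 rev/s
chain 80/30 = 2.6667 → 4.3846/2.6667 = 1.6442 rev/s
belt 11/3 = 3.6667 → 1.6442/3.6667 = 0.44843 rev/s
belt 12/7 = 1.7143 → 0.44843/1.7143 = 0.26158 rev/s

0.262 rev/s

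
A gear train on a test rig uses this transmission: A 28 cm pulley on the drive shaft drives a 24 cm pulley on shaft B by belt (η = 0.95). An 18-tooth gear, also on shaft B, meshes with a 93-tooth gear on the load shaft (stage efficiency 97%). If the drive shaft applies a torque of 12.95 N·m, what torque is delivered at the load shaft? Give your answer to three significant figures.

belt 24/28 = 0.85714 → τ = 12.95·0.85714·0.95 = 10.545 N·m
gear mesh 93/18 = 5.1667 → τ = 10.545·5.1667·0.97 = 52.848 N·m

52.8 N·m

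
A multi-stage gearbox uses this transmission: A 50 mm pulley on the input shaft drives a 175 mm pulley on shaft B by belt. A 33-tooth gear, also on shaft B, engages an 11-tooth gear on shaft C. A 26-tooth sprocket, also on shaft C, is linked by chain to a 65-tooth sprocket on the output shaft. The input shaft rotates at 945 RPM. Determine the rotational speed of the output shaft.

324 RPM

the input shaft → shaft B (belt, 175/50): 945 ÷ 3.5 = 270 RPM
shaft B → shaft C (gear mesh, 11/33): 270 ÷ 0.33333 = 810 RPM
shaft C → the output shaft (chain, 65/26): 810 ÷ 2.5 = 324 RPM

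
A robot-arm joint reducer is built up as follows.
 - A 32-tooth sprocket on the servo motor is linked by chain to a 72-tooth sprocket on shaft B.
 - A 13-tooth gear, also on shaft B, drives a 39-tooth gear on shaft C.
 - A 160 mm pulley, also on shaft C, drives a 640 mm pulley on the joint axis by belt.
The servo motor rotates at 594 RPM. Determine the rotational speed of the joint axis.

Chain: ratio = 72/32 = 2.25, so shaft B turns at 594 / 2.25 = 264 RPM.
Gear mesh: ratio = 39/13 = 3, so shaft C turns at 264 / 3 = 88 RPM.
Belt: ratio = 640/160 = 4, so the joint axis turns at 88 / 4 = 22 RPM.

22 RPM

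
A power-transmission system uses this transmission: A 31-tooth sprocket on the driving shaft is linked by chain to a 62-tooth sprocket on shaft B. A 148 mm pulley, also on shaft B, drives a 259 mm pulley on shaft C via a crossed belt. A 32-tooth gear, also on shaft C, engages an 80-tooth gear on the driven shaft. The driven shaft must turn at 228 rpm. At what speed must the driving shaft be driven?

Overall ratio R = 2 × 1.75 × 2.5 = 8.75.
Required input speed = output speed × R = 228 × 8.75 = 1995 rpm.

1995 rpm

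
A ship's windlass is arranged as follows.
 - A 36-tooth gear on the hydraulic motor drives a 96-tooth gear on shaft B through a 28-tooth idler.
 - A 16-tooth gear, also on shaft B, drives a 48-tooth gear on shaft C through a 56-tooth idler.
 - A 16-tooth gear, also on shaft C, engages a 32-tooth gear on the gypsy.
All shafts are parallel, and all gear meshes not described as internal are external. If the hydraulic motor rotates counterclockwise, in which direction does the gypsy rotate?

clockwise

the hydraulic motor → shaft B: driver → idler → driven is 2 external meshes, 2 reversals → CCW.
shaft B → shaft C: driver → idler → driven is 2 external meshes, 2 reversals → CCW.
shaft C → the gypsy: external mesh, 1 reversal → CW.
5 reversals in total — an odd number — so the gypsy turns opposite to the hydraulic motor.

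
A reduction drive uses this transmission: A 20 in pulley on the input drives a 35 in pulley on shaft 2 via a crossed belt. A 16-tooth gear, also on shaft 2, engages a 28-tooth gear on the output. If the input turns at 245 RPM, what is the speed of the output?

the input → shaft 2 (belt, 35/20): 245 ÷ 1.75 = 140 RPM
shaft 2 → the output (gear mesh, 28/16): 140 ÷ 1.75 = 80 RPM

80 RPM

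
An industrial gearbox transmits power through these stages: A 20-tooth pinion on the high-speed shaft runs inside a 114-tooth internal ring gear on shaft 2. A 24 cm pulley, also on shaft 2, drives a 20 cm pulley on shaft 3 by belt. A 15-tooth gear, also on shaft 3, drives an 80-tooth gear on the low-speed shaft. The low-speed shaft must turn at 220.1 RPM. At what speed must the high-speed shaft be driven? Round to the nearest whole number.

Overall ratio R = 5.7 × 0.83333 × 5.3333 = 25.333.
Required input speed = output speed × R = 220.1 × 25.333 = 5575.9 RPM.

5576 RPM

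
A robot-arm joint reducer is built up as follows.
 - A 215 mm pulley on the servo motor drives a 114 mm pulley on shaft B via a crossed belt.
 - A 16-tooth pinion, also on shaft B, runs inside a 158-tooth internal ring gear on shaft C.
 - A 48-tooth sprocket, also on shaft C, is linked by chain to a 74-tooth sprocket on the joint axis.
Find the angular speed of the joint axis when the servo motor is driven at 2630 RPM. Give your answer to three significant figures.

the servo motor → shaft B (belt, 114/215): 2630 ÷ 0.53023 = 4960.1 RPM
shaft B → shaft C (internal gear, 158/16): 4960.1 ÷ 9.875 = 502.29 RPM
shaft C → the joint axis (chain, 74/48): 502.29 ÷ 1.5417 = 325.81 RPM

326 RPM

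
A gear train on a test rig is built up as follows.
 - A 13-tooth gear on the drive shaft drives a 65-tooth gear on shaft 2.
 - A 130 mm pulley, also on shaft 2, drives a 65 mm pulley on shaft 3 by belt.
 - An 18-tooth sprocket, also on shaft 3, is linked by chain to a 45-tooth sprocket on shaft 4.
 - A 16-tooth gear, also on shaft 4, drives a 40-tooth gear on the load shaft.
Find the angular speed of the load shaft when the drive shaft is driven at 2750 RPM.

the drive shaft → shaft 2 (gear mesh, 65/13): 2750 ÷ 5 = 550 RPM
shaft 2 → shaft 3 (belt, 65/130): 550 ÷ 0.5 = 1100 RPM
shaft 3 → shaft 4 (chain, 45/18): 1100 ÷ 2.5 = 440 RPM
shaft 4 → the load shaft (gear mesh, 40/16): 440 ÷ 2.5 = 176 RPM

176 RPM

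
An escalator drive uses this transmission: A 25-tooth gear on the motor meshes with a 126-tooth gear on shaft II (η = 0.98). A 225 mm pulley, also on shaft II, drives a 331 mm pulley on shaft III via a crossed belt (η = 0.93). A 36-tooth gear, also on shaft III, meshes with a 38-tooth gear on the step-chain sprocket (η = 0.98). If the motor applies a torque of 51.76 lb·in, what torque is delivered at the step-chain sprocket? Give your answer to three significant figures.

362 lb·in

gear mesh 126/25 = 5.04 → τ = 51.76·5.04·0.98 = 255.65 lb·in
belt 331/225 = 1.4711 → τ = 255.65·1.4711·0.93 = 349.77 lb·in
gear mesh 38/36 = 1.0556 → τ = 349.77·1.0556·0.98 = 361.81 lb·in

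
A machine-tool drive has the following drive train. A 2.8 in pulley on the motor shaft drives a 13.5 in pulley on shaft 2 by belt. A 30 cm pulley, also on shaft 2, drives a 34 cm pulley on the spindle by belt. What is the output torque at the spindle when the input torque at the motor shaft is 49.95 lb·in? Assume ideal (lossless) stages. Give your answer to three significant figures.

After the belt (13.5/2.8): 49.95 × 4.8214 = 240.83 lb·in
After the belt (34/30): 240.83 × 1.1333 = 272.94 lb·in

273 lb·in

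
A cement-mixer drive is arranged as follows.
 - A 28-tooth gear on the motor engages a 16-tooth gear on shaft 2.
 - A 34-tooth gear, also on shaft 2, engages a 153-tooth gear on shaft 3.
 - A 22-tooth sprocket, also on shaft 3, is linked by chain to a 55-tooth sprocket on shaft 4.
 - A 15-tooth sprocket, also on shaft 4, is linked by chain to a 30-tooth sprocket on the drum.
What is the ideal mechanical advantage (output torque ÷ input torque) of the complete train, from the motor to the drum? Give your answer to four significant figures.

12.86

Each stage contributes driven/driver: gear mesh 16/28 = 0.57143, gear mesh 153/34 = 4.5, chain 55/22 = 2.5, chain 30/15 = 2.
Overall: 0.57143 × 4.5 × 2.5 × 2 = 12.857.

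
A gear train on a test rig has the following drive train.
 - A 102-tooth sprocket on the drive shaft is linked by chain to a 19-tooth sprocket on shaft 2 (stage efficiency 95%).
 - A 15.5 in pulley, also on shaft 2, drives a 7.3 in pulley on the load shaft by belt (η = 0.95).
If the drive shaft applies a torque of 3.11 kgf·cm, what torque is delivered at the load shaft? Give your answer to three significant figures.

chain 19/102 = 0.18627 → τ = 3.11·0.18627·0.95 = 0.55035 kgf·cm
belt 7.3/15.5 = 0.47097 → τ = 0.55035·0.47097·0.95 = 0.24624 kgf·cm

0.246 kgf·cm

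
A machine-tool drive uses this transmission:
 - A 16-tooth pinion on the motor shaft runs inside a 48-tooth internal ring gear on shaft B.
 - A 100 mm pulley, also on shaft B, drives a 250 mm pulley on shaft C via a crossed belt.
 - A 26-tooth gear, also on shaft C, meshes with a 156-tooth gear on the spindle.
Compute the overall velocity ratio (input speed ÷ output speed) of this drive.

Each stage contributes driven/driver: internal gear 48/16 = 3, belt 250/100 = 2.5, gear mesh 156/26 = 6.
Overall: 3 × 2.5 × 6 = 45.

45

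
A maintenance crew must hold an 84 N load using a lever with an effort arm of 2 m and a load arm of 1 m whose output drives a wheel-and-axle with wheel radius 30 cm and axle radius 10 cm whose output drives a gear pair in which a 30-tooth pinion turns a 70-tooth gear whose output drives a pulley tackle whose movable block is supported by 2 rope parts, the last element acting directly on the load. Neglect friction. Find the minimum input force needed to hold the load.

3 N

Lever MA = effort arm / load arm = 2/1 = 2.
Wheel-and-axle MA = R/r = 30/10 = 3.
Gear pair MA = 70/30 = 2.3333.
Block-and-tackle MA = number of supporting rope parts = 2.
Combined ideal MA = 2 × 3 × 2.3333 × 2 = 28.
Effort = load / MA = 84 / 28 = 3 N.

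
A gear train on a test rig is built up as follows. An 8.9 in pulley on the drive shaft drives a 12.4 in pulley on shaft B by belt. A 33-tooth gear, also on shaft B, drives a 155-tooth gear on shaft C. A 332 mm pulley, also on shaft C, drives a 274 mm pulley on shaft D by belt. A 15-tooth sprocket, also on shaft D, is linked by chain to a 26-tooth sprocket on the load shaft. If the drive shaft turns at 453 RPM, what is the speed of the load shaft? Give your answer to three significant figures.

Belt: ratio = 12.4/8.9 = 1.3933, so shaft B turns at 453 / 1.3933 = 325.14 RPM.
Gear mesh: ratio = 155/33 = 4.697, so shaft C turns at 325.14 / 4.697 = 69.223 RPM.
Belt: ratio = 274/332 = 0.8253, so shaft D turns at 69.223 / 0.8253 = 83.876 RPM.
Chain: ratio = 26/15 = 1.7333, so the load shaft turns at 83.876 / 1.7333 = 48.39 RPM.

48.4 RPM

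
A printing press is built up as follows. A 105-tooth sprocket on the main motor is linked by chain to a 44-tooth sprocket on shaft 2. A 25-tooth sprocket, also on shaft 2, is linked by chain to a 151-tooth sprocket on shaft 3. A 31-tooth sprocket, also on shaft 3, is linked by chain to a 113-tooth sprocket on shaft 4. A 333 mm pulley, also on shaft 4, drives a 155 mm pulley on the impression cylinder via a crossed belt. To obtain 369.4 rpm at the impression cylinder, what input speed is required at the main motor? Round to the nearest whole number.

Overall ratio R = 0.41905 × 6.04 × 3.6452 × 0.46547 = 4.2944.
Required input speed = output speed × R = 369.4 × 4.2944 = 1586.4 rpm.

1586 rpm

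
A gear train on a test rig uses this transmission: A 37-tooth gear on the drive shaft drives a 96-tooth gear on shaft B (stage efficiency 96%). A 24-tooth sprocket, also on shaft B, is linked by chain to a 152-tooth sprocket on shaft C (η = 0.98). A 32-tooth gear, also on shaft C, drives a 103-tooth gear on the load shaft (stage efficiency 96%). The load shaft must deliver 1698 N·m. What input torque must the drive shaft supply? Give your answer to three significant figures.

35.5 N·m

Overall ratio R = 2.5946 × 6.3333 × 3.2188 = 52.892; overall efficiency η = 0.96 × 0.98 × 0.96 = 0.9032.
Input torque = output torque / (R × η) = 1698 / (52.892 × 0.9032) = 35.545 N·m.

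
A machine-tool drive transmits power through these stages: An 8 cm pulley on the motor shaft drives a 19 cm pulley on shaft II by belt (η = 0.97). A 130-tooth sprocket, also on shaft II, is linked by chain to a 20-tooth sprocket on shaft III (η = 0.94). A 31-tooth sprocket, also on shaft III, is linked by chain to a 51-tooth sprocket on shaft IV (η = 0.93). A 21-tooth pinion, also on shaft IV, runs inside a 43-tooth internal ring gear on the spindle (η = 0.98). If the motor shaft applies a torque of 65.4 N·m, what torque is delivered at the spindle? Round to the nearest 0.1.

66.9 N·m

belt 19/8 = 2.375 → τ = 65.4·2.375·0.97 = 150.67 N·m
chain 20/130 = 0.15385 → τ = 150.67·0.15385·0.94 = 21.789 N·m
chain 51/31 = 1.6452 → τ = 21.789·1.6452·0.93 = 33.336 N·m
internal gear 43/21 = 2.0476 → τ = 33.336·2.0476·0.98 = 66.895 N·m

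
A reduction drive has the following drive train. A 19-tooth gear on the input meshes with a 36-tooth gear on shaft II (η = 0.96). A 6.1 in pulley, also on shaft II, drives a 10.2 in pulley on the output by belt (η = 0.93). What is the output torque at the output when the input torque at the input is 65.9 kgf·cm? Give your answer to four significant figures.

186.4 kgf·cm

Gear mesh: ratio = 36/19 = 1.8947; torque at shaft II = 65.9 × 1.8947 × 0.96 = 119.87 kgf·cm.
Belt: ratio = 10.2/6.1 = 1.6721; torque at the output = 119.87 × 1.6721 × 0.93 = 186.41 kgf·cm.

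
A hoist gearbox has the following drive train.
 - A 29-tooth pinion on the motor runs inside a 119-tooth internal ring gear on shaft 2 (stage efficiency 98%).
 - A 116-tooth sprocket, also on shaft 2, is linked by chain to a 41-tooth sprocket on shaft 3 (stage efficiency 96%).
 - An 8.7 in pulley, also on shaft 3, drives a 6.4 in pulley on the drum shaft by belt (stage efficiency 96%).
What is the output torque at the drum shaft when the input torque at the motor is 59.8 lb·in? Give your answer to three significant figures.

internal gear 119/29 = 4.1034 → τ = 59.8·4.1034·0.98 = 240.48 lb·in
chain 41/116 = 0.35345 → τ = 240.48·0.35345·0.96 = 81.597 lb·in
belt 6.4/8.7 = 0.73563 → τ = 81.597·0.73563·0.96 = 57.624 lb·in

57.6 lb·in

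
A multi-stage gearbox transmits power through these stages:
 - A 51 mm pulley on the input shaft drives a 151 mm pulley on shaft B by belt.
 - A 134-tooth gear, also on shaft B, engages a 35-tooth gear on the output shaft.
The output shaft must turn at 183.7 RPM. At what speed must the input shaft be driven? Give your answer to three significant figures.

Overall ratio R = 2.9608 × 0.26119 = 0.77334.
Required input speed = output speed × R = 183.7 × 0.77334 = 142.06 RPM.

142 RPM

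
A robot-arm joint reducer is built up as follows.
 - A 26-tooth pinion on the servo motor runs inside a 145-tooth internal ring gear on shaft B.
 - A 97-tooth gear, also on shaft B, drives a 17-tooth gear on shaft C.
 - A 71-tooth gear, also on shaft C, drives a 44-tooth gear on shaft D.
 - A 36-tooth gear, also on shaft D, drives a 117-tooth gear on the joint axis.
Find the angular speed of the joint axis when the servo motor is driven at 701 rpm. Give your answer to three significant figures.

internal gear 145/26 = 5.5769 → 701/5.5769 = 125.7 rpm
gear mesh 17/97 = 0.17526 → 125.7/0.17526 = 717.21 rpm
gear mesh 44/71 = 0.61972 → 717.21/0.61972 = 1157.3 rpm
gear mesh 117/36 = 3.25 → 1157.3/3.25 = 356.1 rpm

356 rpm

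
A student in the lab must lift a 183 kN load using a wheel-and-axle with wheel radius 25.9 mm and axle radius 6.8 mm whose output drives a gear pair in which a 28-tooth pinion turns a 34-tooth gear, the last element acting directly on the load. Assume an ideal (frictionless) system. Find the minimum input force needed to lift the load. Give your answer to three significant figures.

Wheel-and-axle MA = R/r = 25.9/6.8 = 3.8088.
Gear pair MA = 34/28 = 1.2143.
Combined ideal MA = 3.8088 × 1.2143 = 4.625.
Effort = load / MA = 183 / 4.625 = 39.568 kN.

39.6 kN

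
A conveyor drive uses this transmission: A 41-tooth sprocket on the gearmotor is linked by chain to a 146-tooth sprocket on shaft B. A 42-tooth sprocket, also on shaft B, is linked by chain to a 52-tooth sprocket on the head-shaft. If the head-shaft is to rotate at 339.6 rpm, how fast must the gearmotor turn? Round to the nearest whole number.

1497 rpm

Overall ratio R = 3.561 × 1.2381 = 4.4088.
Required input speed = output speed × R = 339.6 × 4.4088 = 1497.2 rpm.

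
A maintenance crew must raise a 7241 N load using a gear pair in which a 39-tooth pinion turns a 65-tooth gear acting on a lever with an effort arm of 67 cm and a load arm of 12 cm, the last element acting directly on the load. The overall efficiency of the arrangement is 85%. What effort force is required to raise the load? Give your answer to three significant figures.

915 N

Gear pair MA = 65/39 = 1.6667.
Lever MA = effort arm / load arm = 67/12 = 5.5833.
Combined ideal MA = 1.6667 × 5.5833 = 9.3056.
Actual MA = 9.3056 × 0.85 = 7.9097.
Effort = load / actual MA = 7241 / 7.9097 = 915.46 N.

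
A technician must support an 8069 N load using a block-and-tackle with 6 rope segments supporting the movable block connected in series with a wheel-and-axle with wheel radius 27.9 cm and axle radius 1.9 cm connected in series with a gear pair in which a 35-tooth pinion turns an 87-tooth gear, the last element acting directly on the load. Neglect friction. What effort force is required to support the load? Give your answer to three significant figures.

36.8 N

Block-and-tackle MA = number of supporting rope parts = 6.
Wheel-and-axle MA = R/r = 27.9/1.9 = 14.684.
Gear pair MA = 87/35 = 2.4857.
Combined ideal MA = 6 × 14.684 × 2.4857 = 219.
Effort = load / MA = 8069 / 219 = 36.844 N.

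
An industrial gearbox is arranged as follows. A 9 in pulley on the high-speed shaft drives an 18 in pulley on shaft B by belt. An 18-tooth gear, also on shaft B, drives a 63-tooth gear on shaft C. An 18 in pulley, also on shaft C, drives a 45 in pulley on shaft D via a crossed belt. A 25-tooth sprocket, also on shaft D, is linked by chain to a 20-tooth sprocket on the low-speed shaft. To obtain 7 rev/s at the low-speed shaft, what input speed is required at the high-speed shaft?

Overall ratio R = 2 × 3.5 × 2.5 × 0.8 = 14.
Required input speed = output speed × R = 7 × 14 = 98 rev/s.

98 rev/s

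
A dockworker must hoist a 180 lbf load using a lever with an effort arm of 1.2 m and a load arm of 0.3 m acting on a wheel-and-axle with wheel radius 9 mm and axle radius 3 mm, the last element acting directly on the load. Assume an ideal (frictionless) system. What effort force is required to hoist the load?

Lever MA = effort arm / load arm = 1.2/0.3 = 4.
Wheel-and-axle MA = R/r = 9/3 = 3.
Combined ideal MA = 4 × 3 = 12.
Effort = load / MA = 180 / 12 = 15 lbf.

15 lbf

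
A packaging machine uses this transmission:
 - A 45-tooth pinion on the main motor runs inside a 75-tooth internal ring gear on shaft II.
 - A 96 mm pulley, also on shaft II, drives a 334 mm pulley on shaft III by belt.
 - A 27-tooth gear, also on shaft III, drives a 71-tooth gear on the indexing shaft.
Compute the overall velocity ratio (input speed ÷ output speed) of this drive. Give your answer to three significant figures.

15.2

Each stage contributes driven/driver: internal gear 75/45 = 1.6667, belt 334/96 = 3.4792, gear mesh 71/27 = 2.6296.
Overall: 1.6667 × 3.4792 × 2.6296 = 15.248.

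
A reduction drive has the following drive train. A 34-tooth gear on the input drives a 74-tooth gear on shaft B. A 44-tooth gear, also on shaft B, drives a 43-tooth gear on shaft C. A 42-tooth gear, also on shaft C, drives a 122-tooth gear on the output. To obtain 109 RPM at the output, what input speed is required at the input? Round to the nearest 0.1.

673.5 RPM

Overall ratio R = 2.1765 × 0.97727 × 2.9048 = 6.1784.
Required input speed = output speed × R = 109 × 6.1784 = 673.45 RPM.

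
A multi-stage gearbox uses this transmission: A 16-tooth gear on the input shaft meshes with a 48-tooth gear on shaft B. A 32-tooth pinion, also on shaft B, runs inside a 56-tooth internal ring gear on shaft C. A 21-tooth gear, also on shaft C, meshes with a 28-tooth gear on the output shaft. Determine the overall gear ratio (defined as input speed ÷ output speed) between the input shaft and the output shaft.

7

Each stage contributes driven/driver: gear mesh 48/16 = 3, internal gear 56/32 = 1.75, gear mesh 28/21 = 1.3333.
Overall: 3 × 1.75 × 1.3333 = 7.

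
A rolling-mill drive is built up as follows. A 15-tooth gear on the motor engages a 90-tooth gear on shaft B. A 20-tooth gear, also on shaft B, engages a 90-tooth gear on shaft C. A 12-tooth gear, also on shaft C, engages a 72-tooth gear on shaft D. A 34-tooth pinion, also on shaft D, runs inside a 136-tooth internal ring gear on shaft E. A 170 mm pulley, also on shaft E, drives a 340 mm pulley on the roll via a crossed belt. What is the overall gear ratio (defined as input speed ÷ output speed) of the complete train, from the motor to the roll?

Each stage contributes driven/driver: gear mesh 90/15 = 6, gear mesh 90/20 = 4.5, gear mesh 72/12 = 6, internal gear 136/34 = 4, belt 340/170 = 2.
Overall: 6 × 4.5 × 6 × 4 × 2 = 1296.

1296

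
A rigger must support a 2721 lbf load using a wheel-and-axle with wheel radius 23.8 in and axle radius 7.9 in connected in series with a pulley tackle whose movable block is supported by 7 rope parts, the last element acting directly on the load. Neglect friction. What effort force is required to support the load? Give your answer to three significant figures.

129 lbf

Wheel-and-axle MA = R/r = 23.8/7.9 = 3.0127.
Block-and-tackle MA = number of supporting rope parts = 7.
Combined ideal MA = 3.0127 × 7 = 21.089.
Effort = load / MA = 2721 / 21.089 = 129.03 lbf.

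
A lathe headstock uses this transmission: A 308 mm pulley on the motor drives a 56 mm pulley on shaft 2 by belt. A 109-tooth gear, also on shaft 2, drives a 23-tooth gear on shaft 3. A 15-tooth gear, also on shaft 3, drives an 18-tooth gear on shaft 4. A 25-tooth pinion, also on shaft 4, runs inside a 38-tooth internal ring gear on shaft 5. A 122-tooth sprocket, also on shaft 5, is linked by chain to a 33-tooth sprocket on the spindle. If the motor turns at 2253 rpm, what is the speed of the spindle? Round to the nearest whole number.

119026 rpm

the motor → shaft 2 (belt, 56/308): 2253 ÷ 0.18182 = 12392 rpm
shaft 2 → shaft 3 (gear mesh, 23/109): 12392 ÷ 0.21101 = 58725 rpm
shaft 3 → shaft 4 (gear mesh, 18/15): 58725 ÷ 1.2 = 48937 rpm
shaft 4 → shaft 5 (internal gear, 38/25): 48937 ÷ 1.52 = 32196 rpm
shaft 5 → the spindle (chain, 33/122): 32196 ÷ 0.27049 = 1.1903e+05 rpm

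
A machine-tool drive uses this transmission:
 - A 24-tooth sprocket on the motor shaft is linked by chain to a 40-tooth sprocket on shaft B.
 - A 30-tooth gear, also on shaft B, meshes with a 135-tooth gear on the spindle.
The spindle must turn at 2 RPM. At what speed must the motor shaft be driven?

15 RPM

Overall ratio R = 1.6667 × 4.5 = 7.5.
Required input speed = output speed × R = 2 × 7.5 = 15 RPM.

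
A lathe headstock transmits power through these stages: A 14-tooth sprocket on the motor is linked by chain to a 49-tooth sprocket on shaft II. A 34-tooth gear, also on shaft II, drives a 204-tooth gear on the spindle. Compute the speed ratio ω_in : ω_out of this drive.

Each stage contributes driven/driver: chain 49/14 = 3.5, gear mesh 204/34 = 6.
Overall: 3.5 × 6 = 21.

21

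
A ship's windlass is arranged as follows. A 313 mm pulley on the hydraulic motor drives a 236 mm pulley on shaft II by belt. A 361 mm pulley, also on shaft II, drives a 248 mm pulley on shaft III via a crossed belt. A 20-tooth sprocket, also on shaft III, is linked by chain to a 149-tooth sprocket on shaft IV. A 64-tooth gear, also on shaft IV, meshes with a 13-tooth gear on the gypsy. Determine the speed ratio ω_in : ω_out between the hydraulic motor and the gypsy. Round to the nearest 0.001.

Each stage contributes driven/driver: belt 236/313 = 0.75399, belt 248/361 = 0.68698, chain 149/20 = 7.45, gear mesh 13/64 = 0.20312.
Overall: 0.75399 × 0.68698 × 7.45 × 0.20312 = 0.78385.

0.784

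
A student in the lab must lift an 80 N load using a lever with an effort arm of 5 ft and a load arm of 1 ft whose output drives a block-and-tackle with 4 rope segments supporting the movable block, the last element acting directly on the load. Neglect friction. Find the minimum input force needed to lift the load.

4 N

Lever MA = effort arm / load arm = 5/1 = 5.
Block-and-tackle MA = number of supporting rope parts = 4.
Combined ideal MA = 5 × 4 = 20.
Effort = load / MA = 80 / 20 = 4 N.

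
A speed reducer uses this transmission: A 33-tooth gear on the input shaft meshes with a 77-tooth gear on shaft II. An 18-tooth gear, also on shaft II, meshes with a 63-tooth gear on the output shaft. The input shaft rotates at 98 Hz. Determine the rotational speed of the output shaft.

gear mesh 77/33 = 2.3333 → 98/2.3333 = 42 Hz
gear mesh 63/18 = 3.5 → 42/3.5 = 12 Hz

12 Hz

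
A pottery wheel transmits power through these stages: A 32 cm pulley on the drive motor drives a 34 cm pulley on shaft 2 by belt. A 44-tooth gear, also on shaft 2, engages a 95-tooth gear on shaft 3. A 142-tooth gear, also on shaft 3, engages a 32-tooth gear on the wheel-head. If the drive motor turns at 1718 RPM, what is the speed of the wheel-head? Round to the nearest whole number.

belt 34/32 = 1.0625 → 1718/1.0625 = 1616.9 RPM
gear mesh 95/44 = 2.1591 → 1616.9/2.1591 = 748.9 RPM
gear mesh 32/142 = 0.22535 → 748.9/0.22535 = 3323.2 RPM

3323 RPM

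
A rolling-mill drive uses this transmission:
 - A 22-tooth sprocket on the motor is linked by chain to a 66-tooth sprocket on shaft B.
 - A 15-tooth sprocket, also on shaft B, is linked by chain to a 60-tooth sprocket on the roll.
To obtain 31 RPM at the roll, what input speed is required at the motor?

372 RPM

Overall ratio R = 3 × 4 = 12.
Required input speed = output speed × R = 31 × 12 = 372 RPM.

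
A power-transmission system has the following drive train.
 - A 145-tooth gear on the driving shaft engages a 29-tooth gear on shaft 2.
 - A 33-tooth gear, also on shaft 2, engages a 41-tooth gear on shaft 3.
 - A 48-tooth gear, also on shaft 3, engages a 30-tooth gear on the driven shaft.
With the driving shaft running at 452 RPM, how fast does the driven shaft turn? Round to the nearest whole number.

gear mesh 29/145 = 0.2 → 452/0.2 = 2260 RPM
gear mesh 41/33 = 1.2424 → 2260/1.2424 = 1819 RPM
gear mesh 30/48 = 0.625 → 1819/0.625 = 2910.4 RPM

2910 RPM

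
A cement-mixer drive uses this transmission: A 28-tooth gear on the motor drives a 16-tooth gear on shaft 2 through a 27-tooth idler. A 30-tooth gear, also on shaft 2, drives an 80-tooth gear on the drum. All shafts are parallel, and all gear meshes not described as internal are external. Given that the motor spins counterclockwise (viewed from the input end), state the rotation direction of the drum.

clockwise

the motor → shaft 2: driver → idler → driven is 2 external meshes, 2 reversals → CCW.
shaft 2 → the drum: external mesh, 1 reversal → CW.
3 reversals in total — an odd number — so the drum turns opposite to the motor.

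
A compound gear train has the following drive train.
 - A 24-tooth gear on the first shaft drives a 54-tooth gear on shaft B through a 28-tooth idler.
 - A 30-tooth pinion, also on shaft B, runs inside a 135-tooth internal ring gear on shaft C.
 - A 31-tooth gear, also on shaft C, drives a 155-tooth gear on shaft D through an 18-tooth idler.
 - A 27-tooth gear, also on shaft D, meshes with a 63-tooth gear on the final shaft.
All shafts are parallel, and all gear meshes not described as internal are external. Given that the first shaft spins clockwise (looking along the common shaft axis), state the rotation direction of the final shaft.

counterclockwise

the first shaft → shaft B: driver → idler → driven is 2 external meshes, 2 reversals → CW.
shaft B → shaft C: internal mesh, same direction → CW.
shaft C → shaft D: driver → idler → driven is 2 external meshes, 2 reversals → CW.
shaft D → the final shaft: external mesh, 1 reversal → CCW.
5 reversals in total — an odd number — so the final shaft turns opposite to the first shaft.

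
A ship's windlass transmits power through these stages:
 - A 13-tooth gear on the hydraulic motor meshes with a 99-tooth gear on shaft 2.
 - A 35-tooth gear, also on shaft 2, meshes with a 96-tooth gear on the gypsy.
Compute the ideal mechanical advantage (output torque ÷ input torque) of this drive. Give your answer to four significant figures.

20.89

Each stage contributes driven/driver: gear mesh 99/13 = 7.6154, gear mesh 96/35 = 2.7429.
Overall: 7.6154 × 2.7429 = 20.888.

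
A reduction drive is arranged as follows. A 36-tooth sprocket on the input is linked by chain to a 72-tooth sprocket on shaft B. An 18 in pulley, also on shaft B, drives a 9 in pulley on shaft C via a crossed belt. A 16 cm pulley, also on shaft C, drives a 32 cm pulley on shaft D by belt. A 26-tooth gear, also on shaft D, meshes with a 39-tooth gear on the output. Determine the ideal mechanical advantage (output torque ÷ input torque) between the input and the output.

3

Each stage contributes driven/driver: chain 72/36 = 2, belt 9/18 = 0.5, belt 32/16 = 2, gear mesh 39/26 = 1.5.
Overall: 2 × 0.5 × 2 × 1.5 = 3.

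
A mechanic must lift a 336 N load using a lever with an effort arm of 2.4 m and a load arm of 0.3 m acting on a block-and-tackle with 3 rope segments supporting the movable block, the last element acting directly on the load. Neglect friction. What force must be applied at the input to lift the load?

14 N

Lever MA = effort arm / load arm = 2.4/0.3 = 8.
Block-and-tackle MA = number of supporting rope parts = 3.
Combined ideal MA = 8 × 3 = 24.
Effort = load / MA = 336 / 24 = 14 N.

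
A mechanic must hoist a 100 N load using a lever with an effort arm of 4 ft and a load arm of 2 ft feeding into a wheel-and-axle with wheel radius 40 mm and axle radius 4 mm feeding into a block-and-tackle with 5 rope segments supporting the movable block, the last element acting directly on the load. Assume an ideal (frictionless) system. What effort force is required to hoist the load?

Lever MA = effort arm / load arm = 4/2 = 2.
Wheel-and-axle MA = R/r = 40/4 = 10.
Block-and-tackle MA = number of supporting rope parts = 5.
Combined ideal MA = 2 × 10 × 5 = 100.
Effort = load / MA = 100 / 100 = 1 N.

1 N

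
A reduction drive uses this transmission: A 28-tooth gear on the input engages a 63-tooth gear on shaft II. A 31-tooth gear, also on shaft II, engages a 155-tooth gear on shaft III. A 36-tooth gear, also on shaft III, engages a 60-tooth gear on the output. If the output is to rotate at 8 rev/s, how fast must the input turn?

150 rev/s

Overall ratio R = 2.25 × 5 × 1.6667 = 18.75.
Required input speed = output speed × R = 8 × 18.75 = 150 rev/s.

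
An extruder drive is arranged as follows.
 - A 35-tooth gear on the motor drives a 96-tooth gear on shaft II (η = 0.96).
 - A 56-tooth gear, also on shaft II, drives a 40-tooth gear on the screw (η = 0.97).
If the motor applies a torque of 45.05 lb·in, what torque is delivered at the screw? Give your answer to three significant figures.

gear mesh 96/35 = 2.7429 → τ = 45.05·2.7429·0.96 = 118.62 lb·in
gear mesh 40/56 = 0.71429 → τ = 118.62·0.71429·0.97 = 82.189 lb·in

82.2 lb·in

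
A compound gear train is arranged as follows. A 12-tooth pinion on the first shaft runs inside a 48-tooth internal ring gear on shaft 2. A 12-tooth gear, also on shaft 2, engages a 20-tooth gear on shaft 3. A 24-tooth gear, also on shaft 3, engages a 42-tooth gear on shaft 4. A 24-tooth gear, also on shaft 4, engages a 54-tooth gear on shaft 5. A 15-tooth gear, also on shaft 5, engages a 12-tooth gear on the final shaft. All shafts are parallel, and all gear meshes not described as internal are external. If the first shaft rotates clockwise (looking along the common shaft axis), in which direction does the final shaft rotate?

the first shaft → shaft 2: internal mesh, same direction → CW.
shaft 2 → shaft 3: external mesh, 1 reversal → CCW.
shaft 3 → shaft 4: external mesh, 1 reversal → CW.
shaft 4 → shaft 5: external mesh, 1 reversal → CCW.
shaft 5 → the final shaft: external mesh, 1 reversal → CW.
4 reversals in total — an even number — so the final shaft turns the same way as the first shaft.

clockwise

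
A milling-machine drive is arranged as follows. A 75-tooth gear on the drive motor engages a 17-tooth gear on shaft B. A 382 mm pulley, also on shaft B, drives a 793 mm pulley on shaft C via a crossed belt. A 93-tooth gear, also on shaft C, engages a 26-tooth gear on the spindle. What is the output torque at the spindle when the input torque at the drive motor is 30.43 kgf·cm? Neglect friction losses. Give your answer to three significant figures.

gear mesh 17/75 = 0.22667 → τ = 30.43·0.22667 = 6.8975 kgf·cm
belt 793/382 = 2.0759 → τ = 6.8975·2.0759 = 14.319 kgf·cm
gear mesh 26/93 = 0.27957 → τ = 14.319·0.27957 = 4.003 kgf·cm

4.00 kgf·cm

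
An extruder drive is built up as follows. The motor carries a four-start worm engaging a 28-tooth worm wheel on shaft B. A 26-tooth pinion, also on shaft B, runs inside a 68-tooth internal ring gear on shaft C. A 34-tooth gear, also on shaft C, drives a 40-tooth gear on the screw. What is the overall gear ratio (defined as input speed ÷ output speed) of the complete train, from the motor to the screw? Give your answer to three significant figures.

Each stage contributes driven/driver: worm 28/4 = 7, internal gear 68/26 = 2.6154, gear mesh 40/34 = 1.1765.
Overall: 7 × 2.6154 × 1.1765 = 21.538.

21.5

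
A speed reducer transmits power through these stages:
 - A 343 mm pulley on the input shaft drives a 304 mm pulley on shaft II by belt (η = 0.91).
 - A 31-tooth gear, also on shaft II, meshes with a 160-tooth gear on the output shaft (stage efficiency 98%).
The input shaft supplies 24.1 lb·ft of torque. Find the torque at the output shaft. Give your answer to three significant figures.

After the belt (304/343): 24.1 × 0.8863 × 0.91 = 19.437 lb·ft
After the gear mesh (160/31): 19.437 × 5.1613 × 0.98 = 98.316 lb·ft

98.3 lb·ft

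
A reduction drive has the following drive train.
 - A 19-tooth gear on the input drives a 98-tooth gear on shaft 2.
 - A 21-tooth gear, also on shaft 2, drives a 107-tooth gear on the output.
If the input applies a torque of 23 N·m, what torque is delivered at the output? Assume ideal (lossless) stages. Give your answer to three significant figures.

Gear mesh: ratio = 98/19 = 5.1579; torque at shaft 2 = 23 × 5.1579 = 118.63 N·m.
Gear mesh: ratio = 107/21 = 5.0952; torque at the output = 118.63 × 5.0952 = 604.46 N·m.

604 N·m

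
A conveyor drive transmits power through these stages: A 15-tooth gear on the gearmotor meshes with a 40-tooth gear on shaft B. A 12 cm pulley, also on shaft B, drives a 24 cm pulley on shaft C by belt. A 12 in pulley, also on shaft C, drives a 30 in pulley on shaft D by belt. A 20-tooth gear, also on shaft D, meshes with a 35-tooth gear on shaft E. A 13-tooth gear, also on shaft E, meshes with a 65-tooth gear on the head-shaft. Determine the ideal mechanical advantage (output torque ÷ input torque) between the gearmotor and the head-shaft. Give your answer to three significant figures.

Each stage contributes driven/driver: gear mesh 40/15 = 2.6667, belt 24/12 = 2, belt 30/12 = 2.5, gear mesh 35/20 = 1.75, gear mesh 65/13 = 5.
Overall: 2.6667 × 2 × 2.5 × 1.75 × 5 = 116.67.

117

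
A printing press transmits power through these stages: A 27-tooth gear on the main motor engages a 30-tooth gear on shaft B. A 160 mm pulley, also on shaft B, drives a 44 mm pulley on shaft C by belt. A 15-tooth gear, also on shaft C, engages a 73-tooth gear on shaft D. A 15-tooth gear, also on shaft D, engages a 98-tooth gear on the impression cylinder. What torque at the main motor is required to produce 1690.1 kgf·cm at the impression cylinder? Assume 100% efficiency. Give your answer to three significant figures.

Overall ratio R = 1.1111 × 0.275 × 4.8667 × 6.5333 = 9.7153.
Input torque = output torque / R = 1690.1 / 9.7153 = 173.96 kgf·cm.

174 kgf·cm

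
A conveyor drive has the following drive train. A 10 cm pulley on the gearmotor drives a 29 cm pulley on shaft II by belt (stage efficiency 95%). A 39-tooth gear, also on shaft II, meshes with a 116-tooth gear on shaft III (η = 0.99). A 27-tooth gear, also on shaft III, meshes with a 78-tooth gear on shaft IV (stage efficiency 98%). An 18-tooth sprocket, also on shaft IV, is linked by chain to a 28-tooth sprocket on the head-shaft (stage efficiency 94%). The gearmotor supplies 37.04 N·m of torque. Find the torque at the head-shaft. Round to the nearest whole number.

1244 N·m

Belt: ratio = 29/10 = 2.9; torque at shaft II = 37.04 × 2.9 × 0.95 = 102.05 N·m.
Gear mesh: ratio = 116/39 = 2.9744; torque at shaft III = 102.05 × 2.9744 × 0.99 = 300.48 N·m.
Gear mesh: ratio = 78/27 = 2.8889; torque at shaft IV = 300.48 × 2.8889 × 0.98 = 850.7 N·m.
Chain: ratio = 28/18 = 1.5556; torque at the head-shaft = 850.7 × 1.5556 × 0.94 = 1243.9 N·m.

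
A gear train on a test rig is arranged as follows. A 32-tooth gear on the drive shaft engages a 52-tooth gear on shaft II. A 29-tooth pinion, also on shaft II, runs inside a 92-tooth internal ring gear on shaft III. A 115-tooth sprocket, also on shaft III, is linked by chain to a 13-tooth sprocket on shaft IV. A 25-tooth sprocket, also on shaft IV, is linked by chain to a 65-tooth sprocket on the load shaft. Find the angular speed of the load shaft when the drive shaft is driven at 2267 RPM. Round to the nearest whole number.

the drive shaft → shaft II (gear mesh, 52/32): 2267 ÷ 1.625 = 1395.1 RPM
shaft II → shaft III (internal gear, 92/29): 1395.1 ÷ 3.1724 = 439.75 RPM
shaft III → shaft IV (chain, 13/115): 439.75 ÷ 0.11304 = 3890.1 RPM
shaft IV → the load shaft (chain, 65/25): 3890.1 ÷ 2.6 = 1496.2 RPM

1496 RPM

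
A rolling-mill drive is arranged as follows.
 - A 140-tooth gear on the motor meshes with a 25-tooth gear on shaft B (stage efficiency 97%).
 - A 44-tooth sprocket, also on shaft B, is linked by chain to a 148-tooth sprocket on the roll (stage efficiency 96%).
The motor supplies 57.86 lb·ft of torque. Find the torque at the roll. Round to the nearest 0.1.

32.4 lb·ft

gear mesh 25/140 = 0.17857 → τ = 57.86·0.17857·0.97 = 10.022 lb·ft
chain 148/44 = 3.3636 → τ = 10.022·3.3636·0.96 = 32.363 lb·ft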